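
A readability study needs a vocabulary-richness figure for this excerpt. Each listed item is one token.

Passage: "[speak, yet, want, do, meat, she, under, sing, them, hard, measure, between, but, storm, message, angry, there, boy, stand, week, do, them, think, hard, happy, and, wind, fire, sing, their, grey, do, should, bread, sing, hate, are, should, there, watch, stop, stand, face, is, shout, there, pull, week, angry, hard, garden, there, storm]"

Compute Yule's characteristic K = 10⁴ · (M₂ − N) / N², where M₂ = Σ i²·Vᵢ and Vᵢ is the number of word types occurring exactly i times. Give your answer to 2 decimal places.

Frequencies: there:4, do:3, sing:3, hard:3, them:2, storm:2, angry:2, stand:2, week:2, should:2, speak:1, yet:1, want:1, meat:1, she:1, under:1, measure:1, between:1, but:1, message:1, … (18 more, each freq 1)
N = 53. Frequency spectrum: V_1=28, V_2=6, V_3=3, V_4=1
M₂ = 1²·28 + 2²·6 + 3²·3 + 4²·1 = 95
K = 10000 × (95 − 53) / 53² = 149.52

149.52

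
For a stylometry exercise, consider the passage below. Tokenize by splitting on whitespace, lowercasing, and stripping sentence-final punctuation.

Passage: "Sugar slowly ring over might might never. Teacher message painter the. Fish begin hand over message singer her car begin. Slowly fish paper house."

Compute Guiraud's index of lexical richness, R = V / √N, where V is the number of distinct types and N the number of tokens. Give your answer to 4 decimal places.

3.6742

N = 24, V = 18.
√N = 4.898979
R = 18 / 4.898979 = 3.6742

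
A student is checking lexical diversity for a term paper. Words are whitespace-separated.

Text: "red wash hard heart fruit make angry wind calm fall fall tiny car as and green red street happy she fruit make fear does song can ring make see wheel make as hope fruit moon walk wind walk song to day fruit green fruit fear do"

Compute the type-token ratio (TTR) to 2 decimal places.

N = 46 tokens, V = 31 types.
TTR = V / N = 31 / 46 = 0.67

0.67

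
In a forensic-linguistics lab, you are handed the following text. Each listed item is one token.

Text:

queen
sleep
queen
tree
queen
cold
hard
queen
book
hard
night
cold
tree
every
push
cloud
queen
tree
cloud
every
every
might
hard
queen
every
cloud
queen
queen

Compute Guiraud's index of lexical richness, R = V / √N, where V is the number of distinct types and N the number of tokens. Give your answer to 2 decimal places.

N = 28, V = 11.
√N = 5.291503
R = 11 / 5.291503 = 2.08

2.08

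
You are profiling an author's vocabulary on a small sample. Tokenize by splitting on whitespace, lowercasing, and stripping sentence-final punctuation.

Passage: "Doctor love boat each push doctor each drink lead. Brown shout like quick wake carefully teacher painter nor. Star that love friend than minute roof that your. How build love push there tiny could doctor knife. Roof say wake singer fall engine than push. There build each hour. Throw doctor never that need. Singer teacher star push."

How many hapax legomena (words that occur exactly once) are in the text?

24

Frequencies: doctor:4, push:4, love:3, each:3, that:3, wake:2, teacher:2, star:2, than:2, roof:2, build:2, there:2, singer:2, boat:1, drink:1, lead:1, brown:1, shout:1, like:1, quick:1, … (17 more, each freq 1)
Hapax (freq=1): boat, brown, carefully, could, drink, engine, fall, friend, hour, how, knife, lead, like, minute, need, never, nor, painter, quick, say, shout, throw, tiny, your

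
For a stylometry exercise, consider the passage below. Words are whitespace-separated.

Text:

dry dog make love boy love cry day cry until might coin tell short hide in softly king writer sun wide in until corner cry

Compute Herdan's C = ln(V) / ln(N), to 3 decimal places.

N = 25, V = 20.
ln(V) = 2.995732, ln(N) = 3.218876
C = 2.995732 / 3.218876 = 0.931

0.931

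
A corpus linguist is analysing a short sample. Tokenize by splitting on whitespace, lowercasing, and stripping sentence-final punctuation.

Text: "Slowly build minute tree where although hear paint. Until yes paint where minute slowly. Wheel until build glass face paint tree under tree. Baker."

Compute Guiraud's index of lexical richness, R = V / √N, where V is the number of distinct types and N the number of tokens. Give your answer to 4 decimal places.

3.0619

N = 24, V = 15.
√N = 4.898979
R = 15 / 4.898979 = 3.0619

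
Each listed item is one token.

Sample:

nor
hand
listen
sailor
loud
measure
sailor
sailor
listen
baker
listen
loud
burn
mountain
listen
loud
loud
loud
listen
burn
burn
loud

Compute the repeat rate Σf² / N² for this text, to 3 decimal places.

Frequencies: loud:6, listen:5, sailor:3, burn:3, nor:1, hand:1, measure:1, baker:1, mountain:1
Σf² = 84; N² = 484
Repeat rate = 84 / 484 = 0.174

0.174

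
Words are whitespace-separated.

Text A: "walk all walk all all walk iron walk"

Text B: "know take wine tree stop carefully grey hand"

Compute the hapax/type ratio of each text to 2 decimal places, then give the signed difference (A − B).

-0.67

A: hapax=1, V=3, ratio=0.33
B: hapax=8, V=8, ratio=1.00
Difference = 0.33 − 1.00 = -0.67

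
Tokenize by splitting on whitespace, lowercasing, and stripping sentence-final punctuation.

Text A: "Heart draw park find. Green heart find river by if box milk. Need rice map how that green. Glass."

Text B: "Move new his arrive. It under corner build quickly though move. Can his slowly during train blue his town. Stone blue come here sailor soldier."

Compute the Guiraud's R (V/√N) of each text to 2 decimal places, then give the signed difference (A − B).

-0.53

A: V=16, N=19, R=3.67
B: V=21, N=25, R=4.20
Difference = 3.67 − 4.20 = -0.53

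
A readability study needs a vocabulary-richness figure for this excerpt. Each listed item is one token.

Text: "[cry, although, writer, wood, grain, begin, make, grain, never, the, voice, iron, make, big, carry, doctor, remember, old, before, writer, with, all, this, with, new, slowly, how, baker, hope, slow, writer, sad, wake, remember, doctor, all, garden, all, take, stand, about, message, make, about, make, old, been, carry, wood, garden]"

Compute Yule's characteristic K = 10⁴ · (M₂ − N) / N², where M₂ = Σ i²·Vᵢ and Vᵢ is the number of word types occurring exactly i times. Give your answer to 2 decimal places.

168.00

Frequencies: make:4, writer:3, all:3, wood:2, grain:2, carry:2, doctor:2, remember:2, old:2, with:2, garden:2, about:2, cry:1, although:1, begin:1, never:1, the:1, voice:1, iron:1, big:1, … (14 more, each freq 1)
N = 50. Frequency spectrum: V_1=22, V_2=9, V_3=2, V_4=1
M₂ = 1²·22 + 2²·9 + 3²·2 + 4²·1 = 92
K = 10000 × (92 − 50) / 50² = 168.00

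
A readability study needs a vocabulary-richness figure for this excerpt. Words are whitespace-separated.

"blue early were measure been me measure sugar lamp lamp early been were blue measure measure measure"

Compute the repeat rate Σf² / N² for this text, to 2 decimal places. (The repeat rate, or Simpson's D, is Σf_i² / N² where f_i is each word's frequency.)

0.16

Frequencies: measure:5, blue:2, early:2, were:2, been:2, lamp:2, me:1, sugar:1
Σf² = 47; N² = 289
Repeat rate = 47 / 289 = 0.16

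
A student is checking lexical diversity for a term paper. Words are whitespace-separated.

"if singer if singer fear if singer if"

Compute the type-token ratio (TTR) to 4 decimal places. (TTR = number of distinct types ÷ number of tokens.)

0.3750

N = 8 tokens, V = 3 types.
TTR = V / N = 3 / 8 = 0.3750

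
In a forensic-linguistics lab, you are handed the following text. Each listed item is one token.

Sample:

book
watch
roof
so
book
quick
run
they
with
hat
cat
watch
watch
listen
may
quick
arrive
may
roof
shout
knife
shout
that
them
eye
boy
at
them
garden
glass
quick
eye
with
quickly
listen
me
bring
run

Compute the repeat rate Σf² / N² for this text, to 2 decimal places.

Frequencies: watch:3, quick:3, book:2, roof:2, run:2, with:2, listen:2, may:2, shout:2, them:2, eye:2, so:1, they:1, hat:1, cat:1, arrive:1, knife:1, that:1, boy:1, at:1, … (5 more, each freq 1)
Σf² = 68; N² = 1444
Repeat rate = 68 / 1444 = 0.05

0.05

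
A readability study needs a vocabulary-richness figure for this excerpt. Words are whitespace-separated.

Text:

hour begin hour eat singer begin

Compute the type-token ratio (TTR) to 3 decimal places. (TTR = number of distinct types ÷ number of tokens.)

0.667

N = 6 tokens, V = 4 types.
TTR = V / N = 4 / 6 = 0.667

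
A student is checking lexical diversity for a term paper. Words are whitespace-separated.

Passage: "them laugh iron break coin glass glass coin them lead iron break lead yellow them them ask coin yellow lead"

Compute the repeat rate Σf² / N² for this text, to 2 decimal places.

0.13

Frequencies: them:4, coin:3, lead:3, iron:2, break:2, glass:2, yellow:2, laugh:1, ask:1
Σf² = 52; N² = 400
Repeat rate = 52 / 400 = 0.13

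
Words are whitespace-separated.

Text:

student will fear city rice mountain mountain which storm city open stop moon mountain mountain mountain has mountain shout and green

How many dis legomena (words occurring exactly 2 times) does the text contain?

Frequencies: mountain:6, city:2, student:1, will:1, fear:1, rice:1, which:1, storm:1, open:1, stop:1, moon:1, has:1, shout:1, and:1, green:1
Words with frequency 2: city

1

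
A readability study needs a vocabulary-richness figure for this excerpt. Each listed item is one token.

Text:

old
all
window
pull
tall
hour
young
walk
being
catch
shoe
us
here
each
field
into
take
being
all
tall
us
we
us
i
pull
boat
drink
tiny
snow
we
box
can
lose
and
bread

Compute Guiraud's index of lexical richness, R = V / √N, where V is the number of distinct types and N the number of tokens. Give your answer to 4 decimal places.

4.7329

N = 35, V = 28.
√N = 5.916080
R = 28 / 5.916080 = 4.7329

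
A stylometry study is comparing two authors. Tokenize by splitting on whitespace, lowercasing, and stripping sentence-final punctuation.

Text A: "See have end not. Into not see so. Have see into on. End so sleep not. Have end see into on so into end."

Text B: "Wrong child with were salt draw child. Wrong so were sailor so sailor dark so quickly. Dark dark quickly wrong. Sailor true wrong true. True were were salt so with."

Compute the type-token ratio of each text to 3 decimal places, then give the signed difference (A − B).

TTR(A) = 8/24 = 0.333
TTR(B) = 11/30 = 0.367
Difference = 0.333 − 0.367 = -0.034

-0.034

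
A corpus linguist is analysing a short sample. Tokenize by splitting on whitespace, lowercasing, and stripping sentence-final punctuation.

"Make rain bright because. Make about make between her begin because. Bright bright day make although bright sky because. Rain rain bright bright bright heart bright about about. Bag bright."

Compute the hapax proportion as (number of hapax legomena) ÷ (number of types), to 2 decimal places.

Frequencies: bright:9, make:4, rain:3, because:3, about:3, between:1, her:1, begin:1, day:1, although:1, sky:1, heart:1, bag:1
Hapax count = 8; type count = 13.
Ratio = 8 / 13 = 0.62

0.62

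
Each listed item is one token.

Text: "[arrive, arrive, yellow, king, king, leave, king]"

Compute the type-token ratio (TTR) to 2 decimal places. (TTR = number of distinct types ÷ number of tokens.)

0.57

N = 7 tokens, V = 4 types.
TTR = V / N = 4 / 7 = 0.57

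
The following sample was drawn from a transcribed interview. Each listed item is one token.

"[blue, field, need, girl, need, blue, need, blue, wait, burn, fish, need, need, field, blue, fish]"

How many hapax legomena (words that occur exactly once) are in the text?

Frequencies: need:5, blue:4, field:2, fish:2, girl:1, wait:1, burn:1
Hapax (freq=1): burn, girl, wait

3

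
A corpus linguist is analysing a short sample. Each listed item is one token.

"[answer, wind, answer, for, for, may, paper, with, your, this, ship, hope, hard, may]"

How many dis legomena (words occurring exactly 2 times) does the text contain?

3

Frequencies: answer:2, for:2, may:2, wind:1, paper:1, with:1, your:1, this:1, ship:1, hope:1, hard:1
Words with frequency 2: answer, for, may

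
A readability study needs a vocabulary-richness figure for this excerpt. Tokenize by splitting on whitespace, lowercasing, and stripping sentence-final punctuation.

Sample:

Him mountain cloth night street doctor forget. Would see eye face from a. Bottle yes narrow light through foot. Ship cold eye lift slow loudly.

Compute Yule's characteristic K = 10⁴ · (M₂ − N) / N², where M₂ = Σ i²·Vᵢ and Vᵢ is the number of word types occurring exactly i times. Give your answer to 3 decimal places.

Frequencies: eye:2, him:1, mountain:1, cloth:1, night:1, street:1, doctor:1, forget:1, would:1, see:1, face:1, from:1, a:1, bottle:1, yes:1, narrow:1, light:1, through:1, foot:1, ship:1, … (4 more, each freq 1)
N = 25. Frequency spectrum: V_1=23, V_2=1
M₂ = 1²·23 + 2²·1 = 27
K = 10000 × (27 − 25) / 25² = 32.000

32.000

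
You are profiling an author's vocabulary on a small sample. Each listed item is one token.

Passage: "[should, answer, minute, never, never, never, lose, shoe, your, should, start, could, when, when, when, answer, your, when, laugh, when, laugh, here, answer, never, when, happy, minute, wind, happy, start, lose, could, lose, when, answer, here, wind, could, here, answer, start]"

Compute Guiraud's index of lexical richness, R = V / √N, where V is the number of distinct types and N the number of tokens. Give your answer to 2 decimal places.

N = 41, V = 14.
√N = 6.403124
R = 14 / 6.403124 = 2.19

2.19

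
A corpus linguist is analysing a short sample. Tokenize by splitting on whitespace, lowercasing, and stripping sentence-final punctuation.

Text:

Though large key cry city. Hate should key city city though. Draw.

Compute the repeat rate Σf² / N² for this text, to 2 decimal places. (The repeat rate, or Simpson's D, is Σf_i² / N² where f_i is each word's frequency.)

0.15

Frequencies: city:3, though:2, key:2, large:1, cry:1, hate:1, should:1, draw:1
Σf² = 22; N² = 144
Repeat rate = 22 / 144 = 0.15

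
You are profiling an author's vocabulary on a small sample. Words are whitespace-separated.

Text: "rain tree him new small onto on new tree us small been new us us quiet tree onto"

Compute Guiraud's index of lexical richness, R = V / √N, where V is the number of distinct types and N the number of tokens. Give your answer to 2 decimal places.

2.36

N = 18, V = 10.
√N = 4.242641
R = 10 / 4.242641 = 2.36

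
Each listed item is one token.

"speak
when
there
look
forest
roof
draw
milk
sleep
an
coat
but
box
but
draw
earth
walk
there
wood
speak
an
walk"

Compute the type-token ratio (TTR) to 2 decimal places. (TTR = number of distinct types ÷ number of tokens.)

N = 22 tokens, V = 16 types.
TTR = V / N = 16 / 22 = 0.73

0.73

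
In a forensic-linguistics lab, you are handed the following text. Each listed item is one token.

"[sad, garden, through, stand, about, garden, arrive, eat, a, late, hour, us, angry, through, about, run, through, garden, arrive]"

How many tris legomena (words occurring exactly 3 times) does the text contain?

2

Frequencies: garden:3, through:3, about:2, arrive:2, sad:1, stand:1, eat:1, a:1, late:1, hour:1, us:1, angry:1, run:1
Words with frequency 3: garden, through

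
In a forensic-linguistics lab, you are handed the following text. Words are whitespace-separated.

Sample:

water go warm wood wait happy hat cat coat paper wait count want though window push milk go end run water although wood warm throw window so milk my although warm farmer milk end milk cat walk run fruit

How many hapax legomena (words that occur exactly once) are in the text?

Frequencies: milk:4, warm:3, water:2, go:2, wood:2, wait:2, cat:2, window:2, end:2, run:2, although:2, happy:1, hat:1, coat:1, paper:1, count:1, want:1, though:1, push:1, throw:1, … (5 more, each freq 1)
Hapax (freq=1): coat, count, farmer, fruit, happy, hat, my, paper, push, so, though, throw, walk, want

14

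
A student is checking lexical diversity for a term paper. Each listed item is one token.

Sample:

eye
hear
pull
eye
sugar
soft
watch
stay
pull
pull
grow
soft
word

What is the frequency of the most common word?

Frequencies: pull:3, eye:2, soft:2, hear:1, sugar:1, watch:1, stay:1, grow:1, word:1
Most common: 'pull' with frequency 3.

3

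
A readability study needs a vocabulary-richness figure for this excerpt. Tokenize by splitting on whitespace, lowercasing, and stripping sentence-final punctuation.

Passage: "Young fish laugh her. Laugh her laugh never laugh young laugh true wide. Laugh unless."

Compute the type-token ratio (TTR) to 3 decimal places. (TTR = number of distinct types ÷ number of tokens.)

N = 15 tokens, V = 8 types.
TTR = V / N = 8 / 15 = 0.533

0.533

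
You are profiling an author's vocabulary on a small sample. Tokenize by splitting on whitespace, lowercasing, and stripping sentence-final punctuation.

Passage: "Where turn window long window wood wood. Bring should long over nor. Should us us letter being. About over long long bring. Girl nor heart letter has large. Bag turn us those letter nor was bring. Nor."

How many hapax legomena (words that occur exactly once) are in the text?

10

Frequencies: long:4, nor:4, bring:3, us:3, letter:3, turn:2, window:2, wood:2, should:2, over:2, where:1, being:1, about:1, girl:1, heart:1, has:1, large:1, bag:1, those:1, was:1
Hapax (freq=1): about, bag, being, girl, has, heart, large, those, was, where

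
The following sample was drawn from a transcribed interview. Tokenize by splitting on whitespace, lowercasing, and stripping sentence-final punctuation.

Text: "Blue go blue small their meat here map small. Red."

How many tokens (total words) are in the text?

Tokens: blue, go, blue, small, their, meat, here, map, small, red
N = 10

10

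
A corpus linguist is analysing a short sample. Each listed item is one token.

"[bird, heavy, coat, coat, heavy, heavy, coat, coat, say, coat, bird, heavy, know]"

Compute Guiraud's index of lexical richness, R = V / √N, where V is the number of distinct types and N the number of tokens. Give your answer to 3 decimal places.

N = 13, V = 5.
√N = 3.605551
R = 5 / 3.605551 = 1.387

1.387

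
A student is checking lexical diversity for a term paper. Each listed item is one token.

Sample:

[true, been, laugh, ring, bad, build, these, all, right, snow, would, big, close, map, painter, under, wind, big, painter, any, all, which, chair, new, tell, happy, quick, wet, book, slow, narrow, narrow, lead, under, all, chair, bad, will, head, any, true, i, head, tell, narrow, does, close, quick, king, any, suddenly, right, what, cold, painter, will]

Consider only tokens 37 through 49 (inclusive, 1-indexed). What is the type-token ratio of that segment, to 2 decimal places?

Segment tokens 37–49: bad, will, head, any, true, i, head, tell, narrow, does, close, quick, king
Segment N = 13, segment V = 12.
TTR = 12 / 13 = 0.92

0.92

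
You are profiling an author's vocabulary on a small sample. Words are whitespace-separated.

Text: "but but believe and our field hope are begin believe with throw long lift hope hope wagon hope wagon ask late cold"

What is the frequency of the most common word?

Frequencies: hope:4, but:2, believe:2, wagon:2, and:1, our:1, field:1, are:1, begin:1, with:1, throw:1, long:1, lift:1, ask:1, late:1, cold:1
Most common: 'hope' with frequency 4.

4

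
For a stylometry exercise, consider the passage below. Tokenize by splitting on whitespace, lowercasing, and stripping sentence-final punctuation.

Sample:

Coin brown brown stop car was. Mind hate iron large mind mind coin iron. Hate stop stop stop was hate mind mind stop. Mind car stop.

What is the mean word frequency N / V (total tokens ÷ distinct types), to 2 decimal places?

N = 26 tokens, V = 9 types.
Mean frequency = N / V = 26 / 9 = 2.89

2.89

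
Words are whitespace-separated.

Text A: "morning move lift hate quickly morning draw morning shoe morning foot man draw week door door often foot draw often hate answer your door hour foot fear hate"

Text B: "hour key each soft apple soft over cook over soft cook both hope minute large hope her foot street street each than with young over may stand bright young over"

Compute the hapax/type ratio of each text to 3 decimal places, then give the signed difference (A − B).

-0.025

A: hapax=10, V=16, ratio=0.625
B: hapax=13, V=20, ratio=0.650
Difference = 0.625 − 0.650 = -0.025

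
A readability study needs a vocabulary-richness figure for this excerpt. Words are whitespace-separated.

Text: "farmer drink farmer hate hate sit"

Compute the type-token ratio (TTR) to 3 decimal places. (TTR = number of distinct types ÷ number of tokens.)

N = 6 tokens, V = 4 types.
TTR = V / N = 4 / 6 = 0.667

0.667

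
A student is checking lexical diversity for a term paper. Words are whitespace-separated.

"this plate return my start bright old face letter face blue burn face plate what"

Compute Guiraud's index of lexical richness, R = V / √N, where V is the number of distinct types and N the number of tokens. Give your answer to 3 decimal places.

N = 15, V = 12.
√N = 3.872983
R = 12 / 3.872983 = 3.098

3.098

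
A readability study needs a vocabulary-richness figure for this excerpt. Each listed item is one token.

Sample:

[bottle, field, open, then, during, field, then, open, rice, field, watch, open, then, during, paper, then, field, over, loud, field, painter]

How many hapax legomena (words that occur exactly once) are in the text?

Frequencies: field:5, then:4, open:3, during:2, bottle:1, rice:1, watch:1, paper:1, over:1, loud:1, painter:1
Hapax (freq=1): bottle, loud, over, painter, paper, rice, watch

7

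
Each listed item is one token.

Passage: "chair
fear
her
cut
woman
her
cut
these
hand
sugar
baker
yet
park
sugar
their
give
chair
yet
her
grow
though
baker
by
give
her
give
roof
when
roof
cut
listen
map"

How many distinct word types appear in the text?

Distinct types: {baker, by, chair, cut, fear, give, grow, hand, her, listen, map, park, roof, sugar, their, these, though, when, woman, yet}
V = 20

20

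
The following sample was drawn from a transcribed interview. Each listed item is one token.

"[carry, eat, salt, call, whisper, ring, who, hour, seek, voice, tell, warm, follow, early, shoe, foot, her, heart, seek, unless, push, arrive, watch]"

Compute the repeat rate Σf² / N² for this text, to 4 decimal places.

0.0473

Frequencies: seek:2, carry:1, eat:1, salt:1, call:1, whisper:1, ring:1, who:1, hour:1, voice:1, tell:1, warm:1, follow:1, early:1, shoe:1, foot:1, her:1, heart:1, unless:1, push:1, … (2 more, each freq 1)
Σf² = 25; N² = 529
Repeat rate = 25 / 529 = 0.0473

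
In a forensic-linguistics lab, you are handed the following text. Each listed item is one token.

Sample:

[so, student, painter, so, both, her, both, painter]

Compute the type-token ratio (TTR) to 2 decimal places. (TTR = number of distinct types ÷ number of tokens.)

N = 8 tokens, V = 5 types.
TTR = V / N = 5 / 8 = 0.63

0.63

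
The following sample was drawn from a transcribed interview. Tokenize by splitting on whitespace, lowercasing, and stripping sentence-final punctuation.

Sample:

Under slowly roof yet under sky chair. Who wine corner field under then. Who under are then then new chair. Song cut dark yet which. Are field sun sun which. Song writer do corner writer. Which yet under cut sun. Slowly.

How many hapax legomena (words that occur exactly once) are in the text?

6

Frequencies: under:5, yet:3, then:3, which:3, sun:3, slowly:2, chair:2, who:2, corner:2, field:2, are:2, song:2, cut:2, writer:2, roof:1, sky:1, wine:1, new:1, dark:1, do:1
Hapax (freq=1): dark, do, new, roof, sky, wine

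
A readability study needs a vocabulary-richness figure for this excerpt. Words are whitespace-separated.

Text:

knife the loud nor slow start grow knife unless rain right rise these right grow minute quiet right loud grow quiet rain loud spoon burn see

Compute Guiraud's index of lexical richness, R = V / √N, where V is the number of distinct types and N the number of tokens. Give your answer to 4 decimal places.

N = 26, V = 17.
√N = 5.099020
R = 17 / 5.099020 = 3.3340

3.3340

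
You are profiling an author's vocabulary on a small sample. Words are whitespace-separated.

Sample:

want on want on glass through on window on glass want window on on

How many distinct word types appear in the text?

5

Distinct types: {glass, on, through, want, window}
V = 5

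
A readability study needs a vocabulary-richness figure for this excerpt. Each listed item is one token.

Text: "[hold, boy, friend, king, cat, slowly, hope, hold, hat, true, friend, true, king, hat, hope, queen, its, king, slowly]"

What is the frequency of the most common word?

Frequencies: king:3, hold:2, friend:2, slowly:2, hope:2, hat:2, true:2, boy:1, cat:1, queen:1, its:1
Most common: 'king' with frequency 3.

3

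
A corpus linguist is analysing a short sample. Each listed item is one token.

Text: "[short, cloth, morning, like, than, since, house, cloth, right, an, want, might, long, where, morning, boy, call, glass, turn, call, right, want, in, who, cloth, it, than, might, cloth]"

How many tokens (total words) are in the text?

Tokens: short, cloth, morning, like, than, since, house, cloth, right, an, want, might, long, where, morning, boy, call, glass, turn, call, right, want, in, who, cloth, it, than, might, cloth
N = 29

29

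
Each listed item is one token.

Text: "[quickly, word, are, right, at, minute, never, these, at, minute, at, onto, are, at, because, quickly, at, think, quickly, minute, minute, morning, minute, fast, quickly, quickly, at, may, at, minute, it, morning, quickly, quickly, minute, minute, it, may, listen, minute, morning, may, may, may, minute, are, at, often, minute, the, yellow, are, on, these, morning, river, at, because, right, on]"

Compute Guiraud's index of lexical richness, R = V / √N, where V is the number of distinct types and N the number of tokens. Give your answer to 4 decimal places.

N = 60, V = 21.
√N = 7.745967
R = 21 / 7.745967 = 2.7111

2.7111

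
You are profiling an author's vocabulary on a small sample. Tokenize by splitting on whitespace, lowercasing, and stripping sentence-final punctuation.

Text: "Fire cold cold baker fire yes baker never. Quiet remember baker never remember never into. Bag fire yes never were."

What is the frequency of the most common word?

4

Frequencies: never:4, fire:3, baker:3, cold:2, yes:2, remember:2, quiet:1, into:1, bag:1, were:1
Most common: 'never' with frequency 4.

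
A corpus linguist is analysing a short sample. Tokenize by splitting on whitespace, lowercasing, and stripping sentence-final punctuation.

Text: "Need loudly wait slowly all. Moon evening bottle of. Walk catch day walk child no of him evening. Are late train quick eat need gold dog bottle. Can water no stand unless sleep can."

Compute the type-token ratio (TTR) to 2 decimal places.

0.79

N = 34 tokens, V = 27 types.
TTR = V / N = 27 / 34 = 0.79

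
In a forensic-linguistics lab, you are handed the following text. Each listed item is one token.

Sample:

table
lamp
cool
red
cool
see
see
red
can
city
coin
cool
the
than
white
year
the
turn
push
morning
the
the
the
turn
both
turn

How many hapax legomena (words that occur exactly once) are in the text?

11

Frequencies: the:5, cool:3, turn:3, red:2, see:2, table:1, lamp:1, can:1, city:1, coin:1, than:1, white:1, year:1, push:1, morning:1, both:1
Hapax (freq=1): both, can, city, coin, lamp, morning, push, table, than, white, year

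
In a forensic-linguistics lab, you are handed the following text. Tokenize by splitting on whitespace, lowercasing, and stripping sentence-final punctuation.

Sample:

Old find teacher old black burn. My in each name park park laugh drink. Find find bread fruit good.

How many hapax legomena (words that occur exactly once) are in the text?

Frequencies: find:3, old:2, park:2, teacher:1, black:1, burn:1, my:1, in:1, each:1, name:1, laugh:1, drink:1, bread:1, fruit:1, good:1
Hapax (freq=1): black, bread, burn, drink, each, fruit, good, in, laugh, my, name, teacher

12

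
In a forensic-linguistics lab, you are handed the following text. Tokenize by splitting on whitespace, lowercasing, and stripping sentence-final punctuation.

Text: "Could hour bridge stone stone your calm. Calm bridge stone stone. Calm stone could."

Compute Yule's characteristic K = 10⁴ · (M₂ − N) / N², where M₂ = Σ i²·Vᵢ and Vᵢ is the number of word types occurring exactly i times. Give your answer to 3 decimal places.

1530.612

Frequencies: stone:5, calm:3, could:2, bridge:2, hour:1, your:1
N = 14. Frequency spectrum: V_1=2, V_2=2, V_3=1, V_5=1
M₂ = 1²·2 + 2²·2 + 3²·1 + 5²·1 = 44
K = 10000 × (44 − 14) / 14² = 1530.612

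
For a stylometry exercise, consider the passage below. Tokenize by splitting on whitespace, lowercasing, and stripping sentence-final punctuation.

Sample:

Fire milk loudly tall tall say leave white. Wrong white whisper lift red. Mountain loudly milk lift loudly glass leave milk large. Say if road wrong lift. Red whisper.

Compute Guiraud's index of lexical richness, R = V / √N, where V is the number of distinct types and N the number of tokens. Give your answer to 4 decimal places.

N = 29, V = 16.
√N = 5.385165
R = 16 / 5.385165 = 2.9711

2.9711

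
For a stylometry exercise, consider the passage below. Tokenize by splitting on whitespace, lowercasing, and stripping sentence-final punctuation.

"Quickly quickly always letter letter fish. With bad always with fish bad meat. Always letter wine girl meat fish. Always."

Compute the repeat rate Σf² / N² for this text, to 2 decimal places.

0.13

Frequencies: always:4, letter:3, fish:3, quickly:2, with:2, bad:2, meat:2, wine:1, girl:1
Σf² = 52; N² = 400
Repeat rate = 52 / 400 = 0.13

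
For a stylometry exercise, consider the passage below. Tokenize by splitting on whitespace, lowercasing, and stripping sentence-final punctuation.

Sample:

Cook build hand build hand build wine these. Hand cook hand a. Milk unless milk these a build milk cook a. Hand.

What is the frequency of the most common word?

5

Frequencies: hand:5, build:4, cook:3, a:3, milk:3, these:2, wine:1, unless:1
Most common: 'hand' with frequency 5.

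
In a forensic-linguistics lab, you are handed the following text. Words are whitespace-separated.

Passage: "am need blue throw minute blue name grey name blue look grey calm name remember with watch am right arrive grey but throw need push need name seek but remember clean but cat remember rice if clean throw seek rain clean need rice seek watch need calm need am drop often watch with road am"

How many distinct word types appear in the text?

Distinct types: {am, arrive, blue, but, calm, cat, clean, drop, grey, if, look, minute, name, need, often, push, rain, remember, rice, right, road, seek, throw, watch, with}
V = 25

25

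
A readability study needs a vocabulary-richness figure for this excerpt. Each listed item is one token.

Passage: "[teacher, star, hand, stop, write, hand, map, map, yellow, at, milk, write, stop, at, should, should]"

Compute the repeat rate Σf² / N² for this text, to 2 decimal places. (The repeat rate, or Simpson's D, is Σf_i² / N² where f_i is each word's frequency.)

Frequencies: hand:2, stop:2, write:2, map:2, at:2, should:2, teacher:1, star:1, yellow:1, milk:1
Σf² = 28; N² = 256
Repeat rate = 28 / 256 = 0.11

0.11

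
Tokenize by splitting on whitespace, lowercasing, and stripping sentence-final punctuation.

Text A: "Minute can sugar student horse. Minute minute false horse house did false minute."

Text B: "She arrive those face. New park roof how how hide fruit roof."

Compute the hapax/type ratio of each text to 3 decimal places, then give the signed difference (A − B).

-0.175

A: hapax=5, V=8, ratio=0.625
B: hapax=8, V=10, ratio=0.800
Difference = 0.625 − 0.800 = -0.175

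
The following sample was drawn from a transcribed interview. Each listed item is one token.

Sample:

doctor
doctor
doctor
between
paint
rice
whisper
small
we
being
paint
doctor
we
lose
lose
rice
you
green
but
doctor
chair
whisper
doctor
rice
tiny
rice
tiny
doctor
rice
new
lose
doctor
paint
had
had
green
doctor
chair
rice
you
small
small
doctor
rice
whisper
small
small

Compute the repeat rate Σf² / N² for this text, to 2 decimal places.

0.10

Frequencies: doctor:10, rice:7, small:5, paint:3, whisper:3, lose:3, we:2, you:2, green:2, chair:2, tiny:2, had:2, between:1, being:1, but:1, new:1
Σf² = 229; N² = 2209
Repeat rate = 229 / 2209 = 0.10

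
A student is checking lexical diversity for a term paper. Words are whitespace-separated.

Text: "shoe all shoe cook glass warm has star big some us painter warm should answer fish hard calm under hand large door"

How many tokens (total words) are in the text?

Tokens: shoe, all, shoe, cook, glass, warm, has, star, big, some, us, painter, warm, should, answer, fish, hard, calm, under, hand, large, door
N = 22

22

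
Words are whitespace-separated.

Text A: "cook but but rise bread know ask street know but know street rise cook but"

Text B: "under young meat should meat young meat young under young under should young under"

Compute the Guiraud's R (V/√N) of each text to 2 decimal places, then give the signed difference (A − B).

A: V=7, N=15, R=1.81
B: V=4, N=14, R=1.07
Difference = 1.81 − 1.07 = 0.74

0.74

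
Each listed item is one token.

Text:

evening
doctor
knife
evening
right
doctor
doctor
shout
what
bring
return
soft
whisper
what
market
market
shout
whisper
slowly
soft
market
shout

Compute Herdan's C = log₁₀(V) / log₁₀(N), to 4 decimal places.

0.8039

N = 22, V = 12.
log₁₀(V) = 1.079181, log₁₀(N) = 1.342423
C = 1.079181 / 1.342423 = 0.8039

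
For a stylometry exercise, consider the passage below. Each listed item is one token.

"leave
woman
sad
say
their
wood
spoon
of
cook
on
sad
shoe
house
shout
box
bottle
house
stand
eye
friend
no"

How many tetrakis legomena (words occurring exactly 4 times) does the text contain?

0

Frequencies: sad:2, house:2, leave:1, woman:1, say:1, their:1, wood:1, spoon:1, of:1, cook:1, on:1, shoe:1, shout:1, box:1, bottle:1, stand:1, eye:1, friend:1, no:1
Words with frequency 4: (none)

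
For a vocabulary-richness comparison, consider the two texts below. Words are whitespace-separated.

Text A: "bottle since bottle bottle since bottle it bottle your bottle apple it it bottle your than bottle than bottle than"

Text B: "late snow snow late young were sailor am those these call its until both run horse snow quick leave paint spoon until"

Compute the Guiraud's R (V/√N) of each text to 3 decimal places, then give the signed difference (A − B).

-2.496

A: V=6, N=20, R=1.342
B: V=18, N=22, R=3.838
Difference = 1.342 − 3.838 = -2.496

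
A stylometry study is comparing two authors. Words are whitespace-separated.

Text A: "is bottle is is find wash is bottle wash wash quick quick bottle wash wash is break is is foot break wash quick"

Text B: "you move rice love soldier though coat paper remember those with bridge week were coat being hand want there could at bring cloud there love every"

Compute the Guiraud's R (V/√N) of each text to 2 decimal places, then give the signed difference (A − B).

-3.05

A: V=7, N=23, R=1.46
B: V=23, N=26, R=4.51
Difference = 1.46 − 4.51 = -3.05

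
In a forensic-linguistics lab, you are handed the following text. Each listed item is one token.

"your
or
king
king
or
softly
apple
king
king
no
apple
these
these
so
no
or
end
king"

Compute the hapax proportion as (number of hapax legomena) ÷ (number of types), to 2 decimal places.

0.44

Frequencies: king:5, or:3, apple:2, no:2, these:2, your:1, softly:1, so:1, end:1
Hapax count = 4; type count = 9.
Ratio = 4 / 9 = 0.44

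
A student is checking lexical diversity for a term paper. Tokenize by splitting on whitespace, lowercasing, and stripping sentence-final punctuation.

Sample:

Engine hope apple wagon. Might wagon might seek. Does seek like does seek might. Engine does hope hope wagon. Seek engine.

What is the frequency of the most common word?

4

Frequencies: seek:4, engine:3, hope:3, wagon:3, might:3, does:3, apple:1, like:1
Most common: 'seek' with frequency 4.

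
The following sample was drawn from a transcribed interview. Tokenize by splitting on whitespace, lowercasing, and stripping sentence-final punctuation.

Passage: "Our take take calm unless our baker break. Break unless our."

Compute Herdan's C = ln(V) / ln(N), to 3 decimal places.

N = 11, V = 6.
ln(V) = 1.791759, ln(N) = 2.397895
C = 1.791759 / 2.397895 = 0.747

0.747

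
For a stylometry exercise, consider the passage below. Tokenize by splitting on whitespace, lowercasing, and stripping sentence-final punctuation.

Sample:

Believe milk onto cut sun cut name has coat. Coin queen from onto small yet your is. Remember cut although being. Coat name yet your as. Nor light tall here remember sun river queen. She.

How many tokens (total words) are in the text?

35

Tokens: believe, milk, onto, cut, sun, cut, name, has, coat, coin, queen, from, onto, small, yet, your, is, remember, cut, although, being, coat, name, yet, your, as, nor, light, tall, here, remember, sun, river, queen, she
N = 35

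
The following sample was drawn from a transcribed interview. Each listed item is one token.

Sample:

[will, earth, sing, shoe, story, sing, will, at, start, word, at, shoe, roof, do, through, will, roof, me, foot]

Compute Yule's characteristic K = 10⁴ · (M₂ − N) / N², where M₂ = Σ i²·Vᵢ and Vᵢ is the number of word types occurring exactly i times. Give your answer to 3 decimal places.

387.812

Frequencies: will:3, sing:2, shoe:2, at:2, roof:2, earth:1, story:1, start:1, word:1, do:1, through:1, me:1, foot:1
N = 19. Frequency spectrum: V_1=8, V_2=4, V_3=1
M₂ = 1²·8 + 2²·4 + 3²·1 = 33
K = 10000 × (33 − 19) / 19² = 387.812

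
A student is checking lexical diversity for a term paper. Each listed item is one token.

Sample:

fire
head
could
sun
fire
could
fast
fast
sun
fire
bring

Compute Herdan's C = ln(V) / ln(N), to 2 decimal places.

N = 11, V = 6.
ln(V) = 1.791759, ln(N) = 2.397895
C = 1.791759 / 2.397895 = 0.75

0.75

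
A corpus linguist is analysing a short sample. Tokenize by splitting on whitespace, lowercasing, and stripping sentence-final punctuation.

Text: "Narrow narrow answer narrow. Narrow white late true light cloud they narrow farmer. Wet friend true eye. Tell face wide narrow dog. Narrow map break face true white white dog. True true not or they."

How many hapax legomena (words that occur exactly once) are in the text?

14

Frequencies: narrow:7, true:5, white:3, they:2, face:2, dog:2, answer:1, late:1, light:1, cloud:1, farmer:1, wet:1, friend:1, eye:1, tell:1, wide:1, map:1, break:1, not:1, or:1
Hapax (freq=1): answer, break, cloud, eye, farmer, friend, late, light, map, not, or, tell, wet, wide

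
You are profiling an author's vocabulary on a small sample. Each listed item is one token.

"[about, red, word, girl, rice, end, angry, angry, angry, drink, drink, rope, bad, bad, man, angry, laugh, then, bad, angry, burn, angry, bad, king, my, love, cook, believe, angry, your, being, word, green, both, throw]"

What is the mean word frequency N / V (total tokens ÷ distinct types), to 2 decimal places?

N = 35 tokens, V = 24 types.
Mean frequency = N / V = 35 / 24 = 1.46

1.46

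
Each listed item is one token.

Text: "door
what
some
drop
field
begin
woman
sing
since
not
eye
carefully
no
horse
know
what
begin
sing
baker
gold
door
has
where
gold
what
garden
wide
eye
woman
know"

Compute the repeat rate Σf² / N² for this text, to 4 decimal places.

0.0556

Frequencies: what:3, door:2, begin:2, woman:2, sing:2, eye:2, know:2, gold:2, some:1, drop:1, field:1, since:1, not:1, carefully:1, no:1, horse:1, baker:1, has:1, where:1, garden:1, … (1 more, each freq 1)
Σf² = 50; N² = 900
Repeat rate = 50 / 900 = 0.0556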